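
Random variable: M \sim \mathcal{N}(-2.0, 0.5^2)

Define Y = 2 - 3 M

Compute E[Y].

For Y = -3M + 2:
E[Y] = -3 * E[M] + 2
E[M] = -2.0 = -2
E[Y] = -3 * (-2) + 2 = 8

8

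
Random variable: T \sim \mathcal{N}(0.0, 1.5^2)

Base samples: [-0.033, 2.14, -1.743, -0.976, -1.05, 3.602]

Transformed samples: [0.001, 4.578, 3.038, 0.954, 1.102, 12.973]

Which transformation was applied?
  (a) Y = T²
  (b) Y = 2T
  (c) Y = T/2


Checking option (a) Y = T²:
  T = -0.033 -> Y = 0.001 ✓
  T = 2.14 -> Y = 4.578 ✓
  T = -1.743 -> Y = 3.038 ✓
All samples match this transformation.

(a) T²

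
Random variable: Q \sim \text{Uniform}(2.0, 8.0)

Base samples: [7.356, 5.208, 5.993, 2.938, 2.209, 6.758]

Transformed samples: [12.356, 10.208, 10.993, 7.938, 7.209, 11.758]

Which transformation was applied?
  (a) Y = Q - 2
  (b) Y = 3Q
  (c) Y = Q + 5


Checking option (c) Y = Q + 5:
  Q = 7.356 -> Y = 12.356 ✓
  Q = 5.208 -> Y = 10.208 ✓
  Q = 5.993 -> Y = 10.993 ✓
All samples match this transformation.

(c) Q + 5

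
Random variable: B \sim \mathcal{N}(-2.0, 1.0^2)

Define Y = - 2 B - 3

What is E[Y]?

For Y = -2B - 3:
E[Y] = -2 * E[B] - 3
E[B] = -2.0 = -2
E[Y] = -2 * (-2) - 3 = 1

1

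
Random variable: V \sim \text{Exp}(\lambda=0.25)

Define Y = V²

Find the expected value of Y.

Using E[X²] = Var(X) + (E[X])²:
E[V] = 4
Var(V) = 1/0.25^2 = 16
E[V²] = 16 + 4² = 16 + 16 = 32

32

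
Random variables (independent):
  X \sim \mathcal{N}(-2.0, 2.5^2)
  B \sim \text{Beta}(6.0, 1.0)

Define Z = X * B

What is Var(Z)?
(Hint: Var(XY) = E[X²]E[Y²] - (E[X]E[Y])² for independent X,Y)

Var(XY) = E[X²]E[Y²] - (E[X]E[Y])²
E[X] = -2, Var(X) = 6.25
E[B] = 0.85714286, Var(B) = 0.015306122
E[X²] = 6.25 + (-2)² = 10.25
E[B²] = 0.015306122 + 0.85714286² = 0.75
Var(Z) = 10.25*0.75 - (-2*0.85714286)²
= 7.6875 - 2.9387755 = 4.7487245

4.7487245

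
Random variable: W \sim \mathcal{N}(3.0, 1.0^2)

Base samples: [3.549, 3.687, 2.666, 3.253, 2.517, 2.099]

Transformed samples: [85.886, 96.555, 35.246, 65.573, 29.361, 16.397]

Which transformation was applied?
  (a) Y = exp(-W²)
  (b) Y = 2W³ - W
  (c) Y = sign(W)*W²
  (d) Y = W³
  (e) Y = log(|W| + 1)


Checking option (b) Y = 2W³ - W:
  W = 3.549 -> Y = 85.886 ✓
  W = 3.687 -> Y = 96.555 ✓
  W = 2.666 -> Y = 35.246 ✓
All samples match this transformation.

(b) 2W³ - W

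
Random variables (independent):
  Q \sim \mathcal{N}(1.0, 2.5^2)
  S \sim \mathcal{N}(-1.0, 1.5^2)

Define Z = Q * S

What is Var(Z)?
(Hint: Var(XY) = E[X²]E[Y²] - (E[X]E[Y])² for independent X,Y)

Var(XY) = E[X²]E[Y²] - (E[X]E[Y])²
E[Q] = 1, Var(Q) = 6.25
E[S] = -1, Var(S) = 2.25
E[Q²] = 6.25 + 1² = 7.25
E[S²] = 2.25 + (-1)² = 3.25
Var(Z) = 7.25*3.25 - (1*(-1))²
= 23.5625 - 1 = 22.5625

22.5625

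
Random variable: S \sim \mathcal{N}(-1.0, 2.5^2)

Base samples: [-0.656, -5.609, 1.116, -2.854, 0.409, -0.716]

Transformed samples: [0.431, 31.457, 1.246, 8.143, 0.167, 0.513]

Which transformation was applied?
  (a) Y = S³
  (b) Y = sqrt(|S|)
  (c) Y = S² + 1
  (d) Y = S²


Checking option (d) Y = S²:
  S = -0.656 -> Y = 0.431 ✓
  S = -5.609 -> Y = 31.457 ✓
  S = 1.116 -> Y = 1.246 ✓
All samples match this transformation.

(d) S²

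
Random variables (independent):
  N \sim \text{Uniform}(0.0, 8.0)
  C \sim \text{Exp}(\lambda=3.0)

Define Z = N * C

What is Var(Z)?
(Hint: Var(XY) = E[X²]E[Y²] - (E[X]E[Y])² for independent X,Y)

Var(XY) = E[X²]E[Y²] - (E[X]E[Y])²
E[N] = 4, Var(N) = 5.3333333
E[C] = 0.33333333, Var(C) = 0.11111111
E[N²] = 5.3333333 + 4² = 21.333333
E[C²] = 0.11111111 + 0.33333333² = 0.22222222
Var(Z) = 21.333333*0.22222222 - (4*0.33333333)²
= 4.7407407 - 1.7777778 = 2.962963

2.962963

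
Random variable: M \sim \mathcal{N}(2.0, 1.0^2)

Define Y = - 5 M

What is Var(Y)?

For Y = aM + b: Var(Y) = a² * Var(M)
Var(M) = 1.0^2 = 1
Var(Y) = (-5)² * 1 = 25 * 1 = 25

25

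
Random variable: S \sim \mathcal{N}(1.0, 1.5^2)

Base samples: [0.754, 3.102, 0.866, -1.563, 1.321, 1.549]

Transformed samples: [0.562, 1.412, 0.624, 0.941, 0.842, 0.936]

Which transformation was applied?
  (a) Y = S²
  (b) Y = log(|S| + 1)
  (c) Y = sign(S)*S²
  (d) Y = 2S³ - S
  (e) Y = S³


Checking option (b) Y = log(|S| + 1):
  S = 0.754 -> Y = 0.562 ✓
  S = 3.102 -> Y = 1.412 ✓
  S = 0.866 -> Y = 0.624 ✓
All samples match this transformation.

(b) log(|S| + 1)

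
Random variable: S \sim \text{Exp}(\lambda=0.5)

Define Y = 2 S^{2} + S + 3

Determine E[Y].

E[Y] = 2*E[S²] + 1*E[S] + 3
E[S] = 2
E[S²] = Var(S) + (E[S])² = 4 + 4 = 8
E[Y] = 2*8 + 1*2 + 3 = 21

21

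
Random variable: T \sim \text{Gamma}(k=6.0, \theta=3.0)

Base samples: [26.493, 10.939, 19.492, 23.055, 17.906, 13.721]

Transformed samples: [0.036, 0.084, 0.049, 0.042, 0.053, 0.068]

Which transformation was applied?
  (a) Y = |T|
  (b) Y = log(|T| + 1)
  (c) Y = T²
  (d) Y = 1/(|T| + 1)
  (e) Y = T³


Checking option (d) Y = 1/(|T| + 1):
  T = 26.493 -> Y = 0.036 ✓
  T = 10.939 -> Y = 0.084 ✓
  T = 19.492 -> Y = 0.049 ✓
All samples match this transformation.

(d) 1/(|T| + 1)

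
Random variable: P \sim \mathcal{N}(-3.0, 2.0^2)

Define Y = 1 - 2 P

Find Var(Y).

For Y = aP + b: Var(Y) = a² * Var(P)
Var(P) = 2.0^2 = 4
Var(Y) = (-2)² * 4 = 4 * 4 = 16

16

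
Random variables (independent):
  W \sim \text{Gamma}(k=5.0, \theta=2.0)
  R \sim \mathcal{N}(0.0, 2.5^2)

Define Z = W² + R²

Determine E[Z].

E[Z] = E[W²] + E[R²]
E[W²] = Var(W) + E[W]² = 20 + 100 = 120
E[R²] = Var(R) + E[R]² = 6.25 + 0 = 6.25
E[Z] = 120 + 6.25 = 126.25

126.25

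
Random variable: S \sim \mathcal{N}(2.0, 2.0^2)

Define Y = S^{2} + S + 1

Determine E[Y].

E[Y] = 1*E[S²] + 1*E[S] + 1
E[S] = 2
E[S²] = Var(S) + (E[S])² = 4 + 4 = 8
E[Y] = 1*8 + 1*2 + 1 = 11

11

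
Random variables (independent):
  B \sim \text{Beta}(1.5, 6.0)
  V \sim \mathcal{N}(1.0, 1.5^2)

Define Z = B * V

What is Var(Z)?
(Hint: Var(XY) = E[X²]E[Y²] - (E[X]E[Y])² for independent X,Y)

Var(XY) = E[X²]E[Y²] - (E[X]E[Y])²
E[B] = 0.2, Var(B) = 0.018823529
E[V] = 1, Var(V) = 2.25
E[B²] = 0.018823529 + 0.2² = 0.058823529
E[V²] = 2.25 + 1² = 3.25
Var(Z) = 0.058823529*3.25 - (0.2*1)²
= 0.19117647 - 0.04 = 0.15117647

0.15117647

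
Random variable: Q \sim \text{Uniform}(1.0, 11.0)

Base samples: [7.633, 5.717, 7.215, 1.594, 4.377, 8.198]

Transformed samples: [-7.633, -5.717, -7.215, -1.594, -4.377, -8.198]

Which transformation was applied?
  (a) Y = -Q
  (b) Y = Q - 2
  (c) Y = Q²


Checking option (a) Y = -Q:
  Q = 7.633 -> Y = -7.633 ✓
  Q = 5.717 -> Y = -5.717 ✓
  Q = 7.215 -> Y = -7.215 ✓
All samples match this transformation.

(a) -Q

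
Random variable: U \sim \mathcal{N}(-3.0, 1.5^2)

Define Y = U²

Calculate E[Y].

Using E[X²] = Var(X) + (E[X])²:
E[U] = -3
Var(U) = 1.5^2 = 2.25
E[U²] = 2.25 + (-3)² = 2.25 + 9 = 11.25

11.25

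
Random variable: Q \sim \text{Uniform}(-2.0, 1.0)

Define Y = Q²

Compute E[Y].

E[Q²] = Var(Q) + (E[Q])² = 0.75 + 0.25 = 1

1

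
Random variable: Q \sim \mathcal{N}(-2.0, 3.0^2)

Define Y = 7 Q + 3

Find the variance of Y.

For Y = aQ + b: Var(Y) = a² * Var(Q)
Var(Q) = 3.0^2 = 9
Var(Y) = 7² * 9 = 49 * 9 = 441

441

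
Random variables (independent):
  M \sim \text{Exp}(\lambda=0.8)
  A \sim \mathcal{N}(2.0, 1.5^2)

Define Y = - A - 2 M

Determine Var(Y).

For independent RVs: Var(aX + bY) = a²Var(X) + b²Var(Y)
Var(M) = 1.5625
Var(A) = 2.25
Var(Y) = (-2)²*1.5625 + (-1)²*2.25
= 4*1.5625 + 1*2.25 = 8.5

8.5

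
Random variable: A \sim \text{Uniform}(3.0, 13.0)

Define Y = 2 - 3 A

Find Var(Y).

For Y = aA + b: Var(Y) = a² * Var(A)
Var(A) = (13 - 3)^2/12 = 8.3333333
Var(Y) = (-3)² * 8.3333333 = 9 * 8.3333333 = 75

75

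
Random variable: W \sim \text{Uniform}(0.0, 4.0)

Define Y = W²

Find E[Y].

Using E[X²] = Var(X) + (E[X])²:
E[W] = 2
Var(W) = (4 - 0)^2/12 = 1.3333333
E[W²] = 1.3333333 + 2² = 1.3333333 + 4 = 5.3333333

5.3333333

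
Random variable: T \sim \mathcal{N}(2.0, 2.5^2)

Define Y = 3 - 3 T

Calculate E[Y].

For Y = -3T + 3:
E[Y] = -3 * E[T] + 3
E[T] = 2.0 = 2
E[Y] = -3 * 2 + 3 = -3

-3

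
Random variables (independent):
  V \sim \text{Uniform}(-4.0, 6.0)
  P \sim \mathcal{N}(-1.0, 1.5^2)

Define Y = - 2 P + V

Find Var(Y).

For independent RVs: Var(aX + bY) = a²Var(X) + b²Var(Y)
Var(V) = 8.3333333
Var(P) = 2.25
Var(Y) = 1²*8.3333333 + (-2)²*2.25
= 1*8.3333333 + 4*2.25 = 17.333333

17.333333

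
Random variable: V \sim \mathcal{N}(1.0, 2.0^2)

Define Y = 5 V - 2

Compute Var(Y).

For Y = aV + b: Var(Y) = a² * Var(V)
Var(V) = 2.0^2 = 4
Var(Y) = 5² * 4 = 25 * 4 = 100

100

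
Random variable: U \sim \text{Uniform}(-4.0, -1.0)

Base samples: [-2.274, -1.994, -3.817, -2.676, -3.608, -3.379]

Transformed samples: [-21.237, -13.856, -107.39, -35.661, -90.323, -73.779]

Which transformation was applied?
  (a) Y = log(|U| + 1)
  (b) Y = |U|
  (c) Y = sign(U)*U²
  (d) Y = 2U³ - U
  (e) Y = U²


Checking option (d) Y = 2U³ - U:
  U = -2.274 -> Y = -21.237 ✓
  U = -1.994 -> Y = -13.856 ✓
  U = -3.817 -> Y = -107.39 ✓
All samples match this transformation.

(d) 2U³ - U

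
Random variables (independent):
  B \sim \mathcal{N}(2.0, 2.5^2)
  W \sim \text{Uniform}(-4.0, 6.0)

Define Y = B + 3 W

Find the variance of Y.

For independent RVs: Var(aX + bY) = a²Var(X) + b²Var(Y)
Var(B) = 6.25
Var(W) = 8.3333333
Var(Y) = 1²*6.25 + 3²*8.3333333
= 1*6.25 + 9*8.3333333 = 81.25

81.25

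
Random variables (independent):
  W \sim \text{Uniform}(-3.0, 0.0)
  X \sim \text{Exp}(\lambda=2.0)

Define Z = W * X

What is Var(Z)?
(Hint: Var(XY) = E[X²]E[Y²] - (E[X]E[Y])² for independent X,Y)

Var(XY) = E[X²]E[Y²] - (E[X]E[Y])²
E[W] = -1.5, Var(W) = 0.75
E[X] = 0.5, Var(X) = 0.25
E[W²] = 0.75 + (-1.5)² = 3
E[X²] = 0.25 + 0.5² = 0.5
Var(Z) = 3*0.5 - (-1.5*0.5)²
= 1.5 - 0.5625 = 0.9375

0.9375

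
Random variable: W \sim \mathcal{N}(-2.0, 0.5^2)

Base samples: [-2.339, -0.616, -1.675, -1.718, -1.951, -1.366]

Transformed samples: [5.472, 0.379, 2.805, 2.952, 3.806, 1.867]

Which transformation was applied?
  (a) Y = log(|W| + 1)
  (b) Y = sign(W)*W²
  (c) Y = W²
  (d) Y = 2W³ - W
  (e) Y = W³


Checking option (c) Y = W²:
  W = -2.339 -> Y = 5.472 ✓
  W = -0.616 -> Y = 0.379 ✓
  W = -1.675 -> Y = 2.805 ✓
All samples match this transformation.

(c) W²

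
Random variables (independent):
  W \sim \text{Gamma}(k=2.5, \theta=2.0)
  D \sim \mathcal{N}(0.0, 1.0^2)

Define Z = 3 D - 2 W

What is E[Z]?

E[Z] = -2*E[W] + 3*E[D]
E[W] = 5
E[D] = 0
E[Z] = -2*5 + 3*0 = -10

-10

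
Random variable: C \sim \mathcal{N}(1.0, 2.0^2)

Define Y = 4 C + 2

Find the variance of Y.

For Y = aC + b: Var(Y) = a² * Var(C)
Var(C) = 2.0^2 = 4
Var(Y) = 4² * 4 = 16 * 4 = 64

64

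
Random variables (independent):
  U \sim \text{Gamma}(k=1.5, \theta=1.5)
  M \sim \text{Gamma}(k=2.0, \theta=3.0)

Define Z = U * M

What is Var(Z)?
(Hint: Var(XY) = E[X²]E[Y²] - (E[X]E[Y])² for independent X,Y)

Var(XY) = E[X²]E[Y²] - (E[X]E[Y])²
E[U] = 2.25, Var(U) = 3.375
E[M] = 6, Var(M) = 18
E[U²] = 3.375 + 2.25² = 8.4375
E[M²] = 18 + 6² = 54
Var(Z) = 8.4375*54 - (2.25*6)²
= 455.625 - 182.25 = 273.375

273.375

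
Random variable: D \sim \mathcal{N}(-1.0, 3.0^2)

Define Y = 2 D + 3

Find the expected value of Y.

For Y = 2D + 3:
E[Y] = 2 * E[D] + 3
E[D] = -1.0 = -1
E[Y] = 2 * (-1) + 3 = 1

1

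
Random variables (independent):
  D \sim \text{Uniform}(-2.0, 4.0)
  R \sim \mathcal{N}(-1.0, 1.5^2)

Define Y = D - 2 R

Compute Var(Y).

For independent RVs: Var(aX + bY) = a²Var(X) + b²Var(Y)
Var(D) = 3
Var(R) = 2.25
Var(Y) = 1²*3 + (-2)²*2.25
= 1*3 + 4*2.25 = 12

12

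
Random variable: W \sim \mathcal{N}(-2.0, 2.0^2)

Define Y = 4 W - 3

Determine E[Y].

For Y = 4W - 3:
E[Y] = 4 * E[W] - 3
E[W] = -2.0 = -2
E[Y] = 4 * (-2) - 3 = -11

-11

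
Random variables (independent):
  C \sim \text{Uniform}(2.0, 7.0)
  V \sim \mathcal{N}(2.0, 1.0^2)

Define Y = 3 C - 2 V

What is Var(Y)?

For independent RVs: Var(aX + bY) = a²Var(X) + b²Var(Y)
Var(C) = 2.0833333
Var(V) = 1
Var(Y) = 3²*2.0833333 + (-2)²*1
= 9*2.0833333 + 4*1 = 22.75

22.75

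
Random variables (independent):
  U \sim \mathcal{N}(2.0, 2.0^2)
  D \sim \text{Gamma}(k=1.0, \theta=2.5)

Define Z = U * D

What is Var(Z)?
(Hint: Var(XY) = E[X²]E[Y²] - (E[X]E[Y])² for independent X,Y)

Var(XY) = E[X²]E[Y²] - (E[X]E[Y])²
E[U] = 2, Var(U) = 4
E[D] = 2.5, Var(D) = 6.25
E[U²] = 4 + 2² = 8
E[D²] = 6.25 + 2.5² = 12.5
Var(Z) = 8*12.5 - (2*2.5)²
= 100 - 25 = 75

75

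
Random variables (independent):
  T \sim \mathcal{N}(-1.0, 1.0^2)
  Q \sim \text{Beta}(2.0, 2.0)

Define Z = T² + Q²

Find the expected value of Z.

E[Z] = E[T²] + E[Q²]
E[T²] = Var(T) + E[T]² = 1 + 1 = 2
E[Q²] = Var(Q) + E[Q]² = 0.05 + 0.25 = 0.3
E[Z] = 2 + 0.3 = 2.3

2.3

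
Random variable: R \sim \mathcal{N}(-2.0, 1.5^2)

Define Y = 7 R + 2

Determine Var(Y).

For Y = aR + b: Var(Y) = a² * Var(R)
Var(R) = 1.5^2 = 2.25
Var(Y) = 7² * 2.25 = 49 * 2.25 = 110.25

110.25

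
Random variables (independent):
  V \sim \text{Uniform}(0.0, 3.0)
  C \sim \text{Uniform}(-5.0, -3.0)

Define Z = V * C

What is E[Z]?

For independent RVs: E[XY] = E[X]*E[Y]
E[V] = 1.5
E[C] = -4
E[Z] = 1.5 * (-4) = -6

-6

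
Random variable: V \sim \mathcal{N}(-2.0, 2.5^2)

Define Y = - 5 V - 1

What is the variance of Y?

For Y = aV + b: Var(Y) = a² * Var(V)
Var(V) = 2.5^2 = 6.25
Var(Y) = (-5)² * 6.25 = 25 * 6.25 = 156.25

156.25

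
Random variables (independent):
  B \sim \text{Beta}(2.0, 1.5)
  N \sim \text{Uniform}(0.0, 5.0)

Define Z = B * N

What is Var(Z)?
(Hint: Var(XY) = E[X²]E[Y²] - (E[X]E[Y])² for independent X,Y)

Var(XY) = E[X²]E[Y²] - (E[X]E[Y])²
E[B] = 0.57142857, Var(B) = 0.054421769
E[N] = 2.5, Var(N) = 2.0833333
E[B²] = 0.054421769 + 0.57142857² = 0.38095238
E[N²] = 2.0833333 + 2.5² = 8.3333333
Var(Z) = 0.38095238*8.3333333 - (0.57142857*2.5)²
= 3.1746032 - 2.0408163 = 1.1337868

1.1337868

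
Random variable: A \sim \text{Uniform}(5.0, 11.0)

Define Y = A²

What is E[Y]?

Using E[X²] = Var(X) + (E[X])²:
E[A] = 8
Var(A) = (11 - 5)^2/12 = 3
E[A²] = 3 + 8² = 3 + 64 = 67

67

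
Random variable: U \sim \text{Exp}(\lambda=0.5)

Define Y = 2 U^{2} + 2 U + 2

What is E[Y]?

E[Y] = 2*E[U²] + 2*E[U] + 2
E[U] = 2
E[U²] = Var(U) + (E[U])² = 4 + 4 = 8
E[Y] = 2*8 + 2*2 + 2 = 22

22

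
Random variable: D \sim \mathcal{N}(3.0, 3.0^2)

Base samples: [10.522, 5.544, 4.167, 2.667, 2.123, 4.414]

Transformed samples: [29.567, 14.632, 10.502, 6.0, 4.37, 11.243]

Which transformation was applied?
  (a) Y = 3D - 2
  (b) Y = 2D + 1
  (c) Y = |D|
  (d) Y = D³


Checking option (a) Y = 3D - 2:
  D = 10.522 -> Y = 29.567 ✓
  D = 5.544 -> Y = 14.632 ✓
  D = 4.167 -> Y = 10.502 ✓
All samples match this transformation.

(a) 3D - 2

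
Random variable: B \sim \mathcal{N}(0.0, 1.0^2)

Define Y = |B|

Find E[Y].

For X ~ N(0, 1.0²), E[|X|] = sigma * sqrt(2/pi)
= 1.0 * sqrt(2/pi) = 0.79788456

0.79788456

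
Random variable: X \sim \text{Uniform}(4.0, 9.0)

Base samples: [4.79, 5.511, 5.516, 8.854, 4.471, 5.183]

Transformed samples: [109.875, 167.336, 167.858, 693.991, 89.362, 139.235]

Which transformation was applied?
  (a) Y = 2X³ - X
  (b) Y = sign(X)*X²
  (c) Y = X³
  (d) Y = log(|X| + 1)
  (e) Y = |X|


Checking option (c) Y = X³:
  X = 4.79 -> Y = 109.875 ✓
  X = 5.511 -> Y = 167.336 ✓
  X = 5.516 -> Y = 167.858 ✓
All samples match this transformation.

(c) X³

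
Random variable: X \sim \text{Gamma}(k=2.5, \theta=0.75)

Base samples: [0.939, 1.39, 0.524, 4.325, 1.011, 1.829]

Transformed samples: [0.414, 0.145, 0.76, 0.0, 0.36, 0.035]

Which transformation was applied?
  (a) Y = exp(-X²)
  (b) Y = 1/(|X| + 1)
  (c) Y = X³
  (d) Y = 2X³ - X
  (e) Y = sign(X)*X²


Checking option (a) Y = exp(-X²):
  X = 0.939 -> Y = 0.414 ✓
  X = 1.39 -> Y = 0.145 ✓
  X = 0.524 -> Y = 0.76 ✓
All samples match this transformation.

(a) exp(-X²)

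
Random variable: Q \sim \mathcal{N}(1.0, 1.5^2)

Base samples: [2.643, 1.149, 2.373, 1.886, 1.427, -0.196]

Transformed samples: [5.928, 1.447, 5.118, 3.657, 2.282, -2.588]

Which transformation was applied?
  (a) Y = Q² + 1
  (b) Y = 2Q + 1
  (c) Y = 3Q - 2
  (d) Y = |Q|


Checking option (c) Y = 3Q - 2:
  Q = 2.643 -> Y = 5.928 ✓
  Q = 1.149 -> Y = 1.447 ✓
  Q = 2.373 -> Y = 5.118 ✓
All samples match this transformation.

(c) 3Q - 2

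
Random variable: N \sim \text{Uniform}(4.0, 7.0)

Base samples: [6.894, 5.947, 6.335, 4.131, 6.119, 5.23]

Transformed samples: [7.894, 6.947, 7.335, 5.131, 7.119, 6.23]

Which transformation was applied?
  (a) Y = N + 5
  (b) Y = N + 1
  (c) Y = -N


Checking option (b) Y = N + 1:
  N = 6.894 -> Y = 7.894 ✓
  N = 5.947 -> Y = 6.947 ✓
  N = 6.335 -> Y = 7.335 ✓
All samples match this transformation.

(b) N + 1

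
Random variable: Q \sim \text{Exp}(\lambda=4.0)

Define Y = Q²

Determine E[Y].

Using E[X²] = Var(X) + (E[X])²:
E[Q] = 0.25
Var(Q) = 1/4.0^2 = 0.0625
E[Q²] = 0.0625 + 0.25² = 0.0625 + 0.0625 = 0.125

0.125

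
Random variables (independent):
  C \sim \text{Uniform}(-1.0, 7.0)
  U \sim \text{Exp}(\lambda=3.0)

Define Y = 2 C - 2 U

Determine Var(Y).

For independent RVs: Var(aX + bY) = a²Var(X) + b²Var(Y)
Var(C) = 5.3333333
Var(U) = 0.11111111
Var(Y) = 2²*5.3333333 + (-2)²*0.11111111
= 4*5.3333333 + 4*0.11111111 = 21.777778

21.777778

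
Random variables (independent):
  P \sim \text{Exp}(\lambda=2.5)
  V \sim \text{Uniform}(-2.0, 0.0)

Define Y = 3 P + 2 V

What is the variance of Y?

For independent RVs: Var(aX + bY) = a²Var(X) + b²Var(Y)
Var(P) = 0.16
Var(V) = 0.33333333
Var(Y) = 3²*0.16 + 2²*0.33333333
= 9*0.16 + 4*0.33333333 = 2.7733333

2.7733333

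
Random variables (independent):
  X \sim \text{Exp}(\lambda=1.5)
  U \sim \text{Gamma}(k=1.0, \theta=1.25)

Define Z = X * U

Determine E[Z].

For independent RVs: E[XY] = E[X]*E[Y]
E[X] = 0.66666667
E[U] = 1.25
E[Z] = 0.66666667 * 1.25 = 0.83333333

0.83333333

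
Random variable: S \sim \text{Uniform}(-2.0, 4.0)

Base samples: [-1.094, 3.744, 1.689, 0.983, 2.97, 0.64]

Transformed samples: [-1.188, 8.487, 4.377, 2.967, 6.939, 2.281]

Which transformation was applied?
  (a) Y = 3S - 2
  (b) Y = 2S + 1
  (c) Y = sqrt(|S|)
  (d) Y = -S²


Checking option (b) Y = 2S + 1:
  S = -1.094 -> Y = -1.188 ✓
  S = 3.744 -> Y = 8.487 ✓
  S = 1.689 -> Y = 4.377 ✓
All samples match this transformation.

(b) 2S + 1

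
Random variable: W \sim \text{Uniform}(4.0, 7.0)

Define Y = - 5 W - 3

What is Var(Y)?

For Y = aW + b: Var(Y) = a² * Var(W)
Var(W) = (7 - 4)^2/12 = 0.75
Var(Y) = (-5)² * 0.75 = 25 * 0.75 = 18.75

18.75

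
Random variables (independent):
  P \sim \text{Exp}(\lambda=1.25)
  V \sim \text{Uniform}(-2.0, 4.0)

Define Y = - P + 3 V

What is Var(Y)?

For independent RVs: Var(aX + bY) = a²Var(X) + b²Var(Y)
Var(P) = 0.64
Var(V) = 3
Var(Y) = (-1)²*0.64 + 3²*3
= 1*0.64 + 9*3 = 27.64

27.64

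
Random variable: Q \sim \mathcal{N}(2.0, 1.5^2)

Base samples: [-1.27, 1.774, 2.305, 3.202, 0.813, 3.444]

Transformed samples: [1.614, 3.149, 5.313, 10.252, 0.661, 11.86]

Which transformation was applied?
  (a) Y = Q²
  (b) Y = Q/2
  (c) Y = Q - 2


Checking option (a) Y = Q²:
  Q = -1.27 -> Y = 1.614 ✓
  Q = 1.774 -> Y = 3.149 ✓
  Q = 2.305 -> Y = 5.313 ✓
All samples match this transformation.

(a) Q²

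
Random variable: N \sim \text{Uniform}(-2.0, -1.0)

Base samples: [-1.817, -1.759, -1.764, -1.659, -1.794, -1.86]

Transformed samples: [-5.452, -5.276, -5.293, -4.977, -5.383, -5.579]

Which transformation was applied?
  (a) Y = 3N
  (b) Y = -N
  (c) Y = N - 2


Checking option (a) Y = 3N:
  N = -1.817 -> Y = -5.452 ✓
  N = -1.759 -> Y = -5.276 ✓
  N = -1.764 -> Y = -5.293 ✓
All samples match this transformation.

(a) 3N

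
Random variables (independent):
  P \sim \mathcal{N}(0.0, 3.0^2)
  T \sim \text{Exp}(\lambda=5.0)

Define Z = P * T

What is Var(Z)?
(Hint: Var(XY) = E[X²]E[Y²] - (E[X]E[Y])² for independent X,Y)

Var(XY) = E[X²]E[Y²] - (E[X]E[Y])²
E[P] = 0, Var(P) = 9
E[T] = 0.2, Var(T) = 0.04
E[P²] = 9 + 0² = 9
E[T²] = 0.04 + 0.2² = 0.08
Var(Z) = 9*0.08 - (0*0.2)²
= 0.72 - 0 = 0.72

0.72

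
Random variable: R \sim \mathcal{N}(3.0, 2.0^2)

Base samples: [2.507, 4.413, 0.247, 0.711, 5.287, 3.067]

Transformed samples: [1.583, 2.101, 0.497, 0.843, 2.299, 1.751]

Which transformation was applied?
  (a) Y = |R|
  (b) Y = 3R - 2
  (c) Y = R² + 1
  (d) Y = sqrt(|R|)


Checking option (d) Y = sqrt(|R|):
  R = 2.507 -> Y = 1.583 ✓
  R = 4.413 -> Y = 2.101 ✓
  R = 0.247 -> Y = 0.497 ✓
All samples match this transformation.

(d) sqrt(|R|)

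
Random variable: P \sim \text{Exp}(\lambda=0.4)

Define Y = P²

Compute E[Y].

Using E[X²] = Var(X) + (E[X])²:
E[P] = 2.5
Var(P) = 1/0.4^2 = 6.25
E[P²] = 6.25 + 2.5² = 6.25 + 6.25 = 12.5

12.5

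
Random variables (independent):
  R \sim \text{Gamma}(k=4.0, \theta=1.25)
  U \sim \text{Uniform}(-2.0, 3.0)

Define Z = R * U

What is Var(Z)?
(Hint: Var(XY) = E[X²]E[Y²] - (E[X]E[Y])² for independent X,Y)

Var(XY) = E[X²]E[Y²] - (E[X]E[Y])²
E[R] = 5, Var(R) = 6.25
E[U] = 0.5, Var(U) = 2.0833333
E[R²] = 6.25 + 5² = 31.25
E[U²] = 2.0833333 + 0.5² = 2.3333333
Var(Z) = 31.25*2.3333333 - (5*0.5)²
= 72.916667 - 6.25 = 66.666667

66.666667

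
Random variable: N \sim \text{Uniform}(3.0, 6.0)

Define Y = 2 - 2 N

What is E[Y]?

For Y = -2N + 2:
E[Y] = -2 * E[N] + 2
E[N] = (3 + 6)/2 = 4.5
E[Y] = -2 * 4.5 + 2 = -7

-7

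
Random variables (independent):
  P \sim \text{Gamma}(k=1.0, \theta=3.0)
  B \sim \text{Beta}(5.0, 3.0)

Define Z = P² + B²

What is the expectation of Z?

E[Z] = E[P²] + E[B²]
E[P²] = Var(P) + E[P]² = 9 + 9 = 18
E[B²] = Var(B) + E[B]² = 0.026041667 + 0.390625 = 0.41666667
E[Z] = 18 + 0.41666667 = 18.416667

18.416667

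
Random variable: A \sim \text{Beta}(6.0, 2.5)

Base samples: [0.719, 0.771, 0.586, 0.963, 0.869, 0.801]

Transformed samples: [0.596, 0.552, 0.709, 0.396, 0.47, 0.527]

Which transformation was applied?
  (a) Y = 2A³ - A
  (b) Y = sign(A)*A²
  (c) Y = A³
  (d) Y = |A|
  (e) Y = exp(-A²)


Checking option (e) Y = exp(-A²):
  A = 0.719 -> Y = 0.596 ✓
  A = 0.771 -> Y = 0.552 ✓
  A = 0.586 -> Y = 0.709 ✓
All samples match this transformation.

(e) exp(-A²)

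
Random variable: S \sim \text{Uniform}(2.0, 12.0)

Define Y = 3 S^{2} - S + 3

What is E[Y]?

E[Y] = 3*E[S²] - 1*E[S] + 3
E[S] = 7
E[S²] = Var(S) + (E[S])² = 8.3333333 + 49 = 57.333333
E[Y] = 3*57.333333 - 1*7 + 3 = 168

168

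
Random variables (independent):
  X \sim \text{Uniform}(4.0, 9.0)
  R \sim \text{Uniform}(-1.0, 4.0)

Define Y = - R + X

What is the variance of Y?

For independent RVs: Var(aX + bY) = a²Var(X) + b²Var(Y)
Var(X) = 2.0833333
Var(R) = 2.0833333
Var(Y) = 1²*2.0833333 + (-1)²*2.0833333
= 1*2.0833333 + 1*2.0833333 = 4.1666667

4.1666667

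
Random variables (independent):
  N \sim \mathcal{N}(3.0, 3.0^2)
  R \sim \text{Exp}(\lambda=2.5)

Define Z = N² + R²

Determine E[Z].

E[Z] = E[N²] + E[R²]
E[N²] = Var(N) + E[N]² = 9 + 9 = 18
E[R²] = Var(R) + E[R]² = 0.16 + 0.16 = 0.32
E[Z] = 18 + 0.32 = 18.32

18.32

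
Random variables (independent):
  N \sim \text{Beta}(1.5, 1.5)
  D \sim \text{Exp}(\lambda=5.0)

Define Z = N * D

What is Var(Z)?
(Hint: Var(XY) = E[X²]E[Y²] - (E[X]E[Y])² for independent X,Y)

Var(XY) = E[X²]E[Y²] - (E[X]E[Y])²
E[N] = 0.5, Var(N) = 0.0625
E[D] = 0.2, Var(D) = 0.04
E[N²] = 0.0625 + 0.5² = 0.3125
E[D²] = 0.04 + 0.2² = 0.08
Var(Z) = 0.3125*0.08 - (0.5*0.2)²
= 0.025 - 0.01 = 0.015

0.015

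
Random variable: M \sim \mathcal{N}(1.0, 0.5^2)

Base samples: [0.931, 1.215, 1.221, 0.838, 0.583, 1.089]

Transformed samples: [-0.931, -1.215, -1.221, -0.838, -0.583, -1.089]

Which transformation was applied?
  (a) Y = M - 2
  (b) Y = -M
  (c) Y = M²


Checking option (b) Y = -M:
  M = 0.931 -> Y = -0.931 ✓
  M = 1.215 -> Y = -1.215 ✓
  M = 1.221 -> Y = -1.221 ✓
All samples match this transformation.

(b) -M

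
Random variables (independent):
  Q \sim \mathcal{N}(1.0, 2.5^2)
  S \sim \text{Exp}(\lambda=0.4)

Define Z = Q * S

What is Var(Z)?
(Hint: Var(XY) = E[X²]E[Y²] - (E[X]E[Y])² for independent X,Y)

Var(XY) = E[X²]E[Y²] - (E[X]E[Y])²
E[Q] = 1, Var(Q) = 6.25
E[S] = 2.5, Var(S) = 6.25
E[Q²] = 6.25 + 1² = 7.25
E[S²] = 6.25 + 2.5² = 12.5
Var(Z) = 7.25*12.5 - (1*2.5)²
= 90.625 - 6.25 = 84.375

84.375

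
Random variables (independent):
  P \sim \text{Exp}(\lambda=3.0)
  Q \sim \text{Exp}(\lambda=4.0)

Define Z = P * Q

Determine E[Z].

For independent RVs: E[XY] = E[X]*E[Y]
E[P] = 0.33333333
E[Q] = 0.25
E[Z] = 0.33333333 * 0.25 = 0.083333333

0.083333333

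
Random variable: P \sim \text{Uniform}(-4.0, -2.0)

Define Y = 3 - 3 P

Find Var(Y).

For Y = aP + b: Var(Y) = a² * Var(P)
Var(P) = (-2 + 4)^2/12 = 0.33333333
Var(Y) = (-3)² * 0.33333333 = 9 * 0.33333333 = 3

3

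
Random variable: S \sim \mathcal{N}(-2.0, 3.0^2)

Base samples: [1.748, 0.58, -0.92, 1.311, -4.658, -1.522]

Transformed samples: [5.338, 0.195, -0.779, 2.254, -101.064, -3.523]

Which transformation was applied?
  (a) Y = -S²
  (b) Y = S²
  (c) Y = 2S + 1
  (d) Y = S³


Checking option (d) Y = S³:
  S = 1.748 -> Y = 5.338 ✓
  S = 0.58 -> Y = 0.195 ✓
  S = -0.92 -> Y = -0.779 ✓
All samples match this transformation.

(d) S³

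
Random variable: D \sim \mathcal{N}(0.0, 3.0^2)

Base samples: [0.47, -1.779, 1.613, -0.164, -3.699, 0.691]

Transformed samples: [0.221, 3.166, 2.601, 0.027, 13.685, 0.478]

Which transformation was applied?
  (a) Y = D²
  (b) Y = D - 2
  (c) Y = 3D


Checking option (a) Y = D²:
  D = 0.47 -> Y = 0.221 ✓
  D = -1.779 -> Y = 3.166 ✓
  D = 1.613 -> Y = 2.601 ✓
All samples match this transformation.

(a) D²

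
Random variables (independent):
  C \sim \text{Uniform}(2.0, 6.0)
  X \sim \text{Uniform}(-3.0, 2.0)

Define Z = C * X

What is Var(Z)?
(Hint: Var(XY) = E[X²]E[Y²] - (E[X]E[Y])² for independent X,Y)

Var(XY) = E[X²]E[Y²] - (E[X]E[Y])²
E[C] = 4, Var(C) = 1.3333333
E[X] = -0.5, Var(X) = 2.0833333
E[C²] = 1.3333333 + 4² = 17.333333
E[X²] = 2.0833333 + (-0.5)² = 2.3333333
Var(Z) = 17.333333*2.3333333 - (4*(-0.5))²
= 40.444444 - 4 = 36.444444

36.444444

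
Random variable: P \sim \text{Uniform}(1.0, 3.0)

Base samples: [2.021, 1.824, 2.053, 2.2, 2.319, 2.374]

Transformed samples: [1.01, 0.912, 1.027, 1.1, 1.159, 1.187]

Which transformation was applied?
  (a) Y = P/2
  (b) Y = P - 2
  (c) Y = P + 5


Checking option (a) Y = P/2:
  P = 2.021 -> Y = 1.01 ✓
  P = 1.824 -> Y = 0.912 ✓
  P = 2.053 -> Y = 1.027 ✓
All samples match this transformation.

(a) P/2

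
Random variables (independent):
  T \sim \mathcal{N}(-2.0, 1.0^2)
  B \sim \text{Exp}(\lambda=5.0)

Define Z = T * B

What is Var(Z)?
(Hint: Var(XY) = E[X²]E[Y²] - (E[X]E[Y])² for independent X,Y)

Var(XY) = E[X²]E[Y²] - (E[X]E[Y])²
E[T] = -2, Var(T) = 1
E[B] = 0.2, Var(B) = 0.04
E[T²] = 1 + (-2)² = 5
E[B²] = 0.04 + 0.2² = 0.08
Var(Z) = 5*0.08 - (-2*0.2)²
= 0.4 - 0.16 = 0.24

0.24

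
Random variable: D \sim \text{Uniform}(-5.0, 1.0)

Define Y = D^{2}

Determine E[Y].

E[Y] = 1*E[D²]
E[D] = -2
E[D²] = Var(D) + (E[D])² = 3 + 4 = 7
E[Y] = 1*7 = 7

7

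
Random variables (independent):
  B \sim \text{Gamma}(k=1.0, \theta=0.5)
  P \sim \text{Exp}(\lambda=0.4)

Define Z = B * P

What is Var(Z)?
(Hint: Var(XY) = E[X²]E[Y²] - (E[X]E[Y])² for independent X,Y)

Var(XY) = E[X²]E[Y²] - (E[X]E[Y])²
E[B] = 0.5, Var(B) = 0.25
E[P] = 2.5, Var(P) = 6.25
E[B²] = 0.25 + 0.5² = 0.5
E[P²] = 6.25 + 2.5² = 12.5
Var(Z) = 0.5*12.5 - (0.5*2.5)²
= 6.25 - 1.5625 = 4.6875

4.6875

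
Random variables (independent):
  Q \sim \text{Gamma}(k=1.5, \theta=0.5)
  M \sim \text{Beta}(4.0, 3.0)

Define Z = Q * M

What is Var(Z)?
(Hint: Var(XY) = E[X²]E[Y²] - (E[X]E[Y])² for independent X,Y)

Var(XY) = E[X²]E[Y²] - (E[X]E[Y])²
E[Q] = 0.75, Var(Q) = 0.375
E[M] = 0.57142857, Var(M) = 0.030612245
E[Q²] = 0.375 + 0.75² = 0.9375
E[M²] = 0.030612245 + 0.57142857² = 0.35714286
Var(Z) = 0.9375*0.35714286 - (0.75*0.57142857)²
= 0.33482143 - 0.18367347 = 0.15114796

0.15114796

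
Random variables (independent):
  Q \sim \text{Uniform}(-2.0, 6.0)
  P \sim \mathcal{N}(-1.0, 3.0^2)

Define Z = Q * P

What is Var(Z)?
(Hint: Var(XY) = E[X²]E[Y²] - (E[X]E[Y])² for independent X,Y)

Var(XY) = E[X²]E[Y²] - (E[X]E[Y])²
E[Q] = 2, Var(Q) = 5.3333333
E[P] = -1, Var(P) = 9
E[Q²] = 5.3333333 + 2² = 9.3333333
E[P²] = 9 + (-1)² = 10
Var(Z) = 9.3333333*10 - (2*(-1))²
= 93.333333 - 4 = 89.333333

89.333333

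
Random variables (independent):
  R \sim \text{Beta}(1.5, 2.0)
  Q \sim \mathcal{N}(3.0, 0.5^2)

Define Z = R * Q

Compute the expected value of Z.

For independent RVs: E[XY] = E[X]*E[Y]
E[R] = 0.42857143
E[Q] = 3
E[Z] = 0.42857143 * 3 = 1.2857143

1.2857143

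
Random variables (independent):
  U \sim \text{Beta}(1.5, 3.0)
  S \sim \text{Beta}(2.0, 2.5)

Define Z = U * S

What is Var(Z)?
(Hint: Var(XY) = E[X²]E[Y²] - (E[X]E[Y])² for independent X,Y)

Var(XY) = E[X²]E[Y²] - (E[X]E[Y])²
E[U] = 0.33333333, Var(U) = 0.04040404
E[S] = 0.44444444, Var(S) = 0.044893378
E[U²] = 0.04040404 + 0.33333333² = 0.15151515
E[S²] = 0.044893378 + 0.44444444² = 0.24242424
Var(Z) = 0.15151515*0.24242424 - (0.33333333*0.44444444)²
= 0.036730946 - 0.021947874 = 0.014783072

0.014783072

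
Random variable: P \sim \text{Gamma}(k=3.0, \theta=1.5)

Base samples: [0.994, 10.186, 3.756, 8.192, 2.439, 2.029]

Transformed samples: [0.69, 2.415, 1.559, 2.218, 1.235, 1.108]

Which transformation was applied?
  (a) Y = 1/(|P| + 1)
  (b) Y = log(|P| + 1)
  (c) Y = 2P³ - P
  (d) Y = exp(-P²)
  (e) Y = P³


Checking option (b) Y = log(|P| + 1):
  P = 0.994 -> Y = 0.69 ✓
  P = 10.186 -> Y = 2.415 ✓
  P = 3.756 -> Y = 1.559 ✓
All samples match this transformation.

(b) log(|P| + 1)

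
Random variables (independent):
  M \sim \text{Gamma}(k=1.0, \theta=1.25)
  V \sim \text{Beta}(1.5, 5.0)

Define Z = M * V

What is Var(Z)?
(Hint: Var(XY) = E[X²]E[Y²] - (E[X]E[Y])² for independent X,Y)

Var(XY) = E[X²]E[Y²] - (E[X]E[Y])²
E[M] = 1.25, Var(M) = 1.5625
E[V] = 0.23076923, Var(V) = 0.023668639
E[M²] = 1.5625 + 1.25² = 3.125
E[V²] = 0.023668639 + 0.23076923² = 0.076923077
Var(Z) = 3.125*0.076923077 - (1.25*0.23076923)²
= 0.24038462 - 0.083210059 = 0.15717456

0.15717456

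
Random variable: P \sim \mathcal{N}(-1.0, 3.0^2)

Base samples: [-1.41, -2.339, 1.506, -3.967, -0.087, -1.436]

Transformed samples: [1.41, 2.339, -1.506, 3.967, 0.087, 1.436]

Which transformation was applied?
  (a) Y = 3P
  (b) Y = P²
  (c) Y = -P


Checking option (c) Y = -P:
  P = -1.41 -> Y = 1.41 ✓
  P = -2.339 -> Y = 2.339 ✓
  P = 1.506 -> Y = -1.506 ✓
All samples match this transformation.

(c) -P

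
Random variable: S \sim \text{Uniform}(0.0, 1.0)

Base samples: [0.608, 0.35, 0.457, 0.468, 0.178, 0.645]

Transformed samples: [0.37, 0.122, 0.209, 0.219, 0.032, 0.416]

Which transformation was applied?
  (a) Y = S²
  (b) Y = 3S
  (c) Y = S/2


Checking option (a) Y = S²:
  S = 0.608 -> Y = 0.37 ✓
  S = 0.35 -> Y = 0.122 ✓
  S = 0.457 -> Y = 0.209 ✓
All samples match this transformation.

(a) S²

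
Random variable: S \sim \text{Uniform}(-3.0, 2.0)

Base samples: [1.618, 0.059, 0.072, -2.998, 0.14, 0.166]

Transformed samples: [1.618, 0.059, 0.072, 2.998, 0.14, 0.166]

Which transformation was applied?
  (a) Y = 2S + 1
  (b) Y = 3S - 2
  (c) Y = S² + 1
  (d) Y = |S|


Checking option (d) Y = |S|:
  S = 1.618 -> Y = 1.618 ✓
  S = 0.059 -> Y = 0.059 ✓
  S = 0.072 -> Y = 0.072 ✓
All samples match this transformation.

(d) |S|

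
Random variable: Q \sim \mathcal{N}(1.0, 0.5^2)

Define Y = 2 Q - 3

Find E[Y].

For Y = 2Q - 3:
E[Y] = 2 * E[Q] - 3
E[Q] = 1.0 = 1
E[Y] = 2 * 1 - 3 = -1

-1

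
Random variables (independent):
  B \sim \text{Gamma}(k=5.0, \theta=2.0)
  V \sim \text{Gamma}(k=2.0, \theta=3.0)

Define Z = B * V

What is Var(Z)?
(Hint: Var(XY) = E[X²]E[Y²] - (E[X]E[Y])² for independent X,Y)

Var(XY) = E[X²]E[Y²] - (E[X]E[Y])²
E[B] = 10, Var(B) = 20
E[V] = 6, Var(V) = 18
E[B²] = 20 + 10² = 120
E[V²] = 18 + 6² = 54
Var(Z) = 120*54 - (10*6)²
= 6480 - 3600 = 2880

2880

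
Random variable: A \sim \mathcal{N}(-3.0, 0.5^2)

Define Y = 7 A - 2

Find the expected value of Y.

For Y = 7A - 2:
E[Y] = 7 * E[A] - 2
E[A] = -3.0 = -3
E[Y] = 7 * (-3) - 2 = -23

-23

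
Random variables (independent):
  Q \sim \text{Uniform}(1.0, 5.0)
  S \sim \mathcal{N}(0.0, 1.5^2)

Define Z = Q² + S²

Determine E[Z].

E[Z] = E[Q²] + E[S²]
E[Q²] = Var(Q) + E[Q]² = 1.3333333 + 9 = 10.333333
E[S²] = Var(S) + E[S]² = 2.25 + 0 = 2.25
E[Z] = 10.333333 + 2.25 = 12.583333

12.583333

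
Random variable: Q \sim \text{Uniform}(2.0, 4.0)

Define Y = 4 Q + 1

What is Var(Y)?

For Y = aQ + b: Var(Y) = a² * Var(Q)
Var(Q) = (4 - 2)^2/12 = 0.33333333
Var(Y) = 4² * 0.33333333 = 16 * 0.33333333 = 5.3333333

5.3333333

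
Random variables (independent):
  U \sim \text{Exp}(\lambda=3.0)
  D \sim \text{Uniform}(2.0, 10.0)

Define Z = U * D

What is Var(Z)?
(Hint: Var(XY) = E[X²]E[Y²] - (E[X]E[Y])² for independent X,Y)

Var(XY) = E[X²]E[Y²] - (E[X]E[Y])²
E[U] = 0.33333333, Var(U) = 0.11111111
E[D] = 6, Var(D) = 5.3333333
E[U²] = 0.11111111 + 0.33333333² = 0.22222222
E[D²] = 5.3333333 + 6² = 41.333333
Var(Z) = 0.22222222*41.333333 - (0.33333333*6)²
= 9.1851852 - 4 = 5.1851852

5.1851852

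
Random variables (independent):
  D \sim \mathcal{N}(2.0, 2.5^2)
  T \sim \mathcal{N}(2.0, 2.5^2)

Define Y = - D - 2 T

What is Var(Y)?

For independent RVs: Var(aX + bY) = a²Var(X) + b²Var(Y)
Var(D) = 6.25
Var(T) = 6.25
Var(Y) = (-1)²*6.25 + (-2)²*6.25
= 1*6.25 + 4*6.25 = 31.25

31.25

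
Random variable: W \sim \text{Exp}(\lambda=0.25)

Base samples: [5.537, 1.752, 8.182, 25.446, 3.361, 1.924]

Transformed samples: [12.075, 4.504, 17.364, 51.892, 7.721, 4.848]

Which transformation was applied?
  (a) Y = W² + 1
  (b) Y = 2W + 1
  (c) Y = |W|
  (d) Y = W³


Checking option (b) Y = 2W + 1:
  W = 5.537 -> Y = 12.075 ✓
  W = 1.752 -> Y = 4.504 ✓
  W = 8.182 -> Y = 17.364 ✓
All samples match this transformation.

(b) 2W + 1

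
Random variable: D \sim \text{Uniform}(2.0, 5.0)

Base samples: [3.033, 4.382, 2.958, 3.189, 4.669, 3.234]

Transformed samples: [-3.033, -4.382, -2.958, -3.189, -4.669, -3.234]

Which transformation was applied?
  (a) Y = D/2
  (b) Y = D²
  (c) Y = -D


Checking option (c) Y = -D:
  D = 3.033 -> Y = -3.033 ✓
  D = 4.382 -> Y = -4.382 ✓
  D = 2.958 -> Y = -2.958 ✓
All samples match this transformation.

(c) -D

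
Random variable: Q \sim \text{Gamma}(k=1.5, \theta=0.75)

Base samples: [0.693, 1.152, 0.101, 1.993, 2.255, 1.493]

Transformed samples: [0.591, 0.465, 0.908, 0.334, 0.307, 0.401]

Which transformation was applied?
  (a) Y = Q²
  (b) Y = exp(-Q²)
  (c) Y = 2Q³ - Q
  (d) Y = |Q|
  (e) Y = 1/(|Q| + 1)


Checking option (e) Y = 1/(|Q| + 1):
  Q = 0.693 -> Y = 0.591 ✓
  Q = 1.152 -> Y = 0.465 ✓
  Q = 0.101 -> Y = 0.908 ✓
All samples match this transformation.

(e) 1/(|Q| + 1)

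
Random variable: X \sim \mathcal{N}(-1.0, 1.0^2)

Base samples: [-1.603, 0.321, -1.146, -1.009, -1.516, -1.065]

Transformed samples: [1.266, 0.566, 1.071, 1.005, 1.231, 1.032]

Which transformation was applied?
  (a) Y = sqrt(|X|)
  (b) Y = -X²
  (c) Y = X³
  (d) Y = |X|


Checking option (a) Y = sqrt(|X|):
  X = -1.603 -> Y = 1.266 ✓
  X = 0.321 -> Y = 0.566 ✓
  X = -1.146 -> Y = 1.071 ✓
All samples match this transformation.

(a) sqrt(|X|)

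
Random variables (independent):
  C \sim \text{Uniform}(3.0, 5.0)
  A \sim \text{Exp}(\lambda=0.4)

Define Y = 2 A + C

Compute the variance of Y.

For independent RVs: Var(aX + bY) = a²Var(X) + b²Var(Y)
Var(C) = 0.33333333
Var(A) = 6.25
Var(Y) = 1²*0.33333333 + 2²*6.25
= 1*0.33333333 + 4*6.25 = 25.333333

25.333333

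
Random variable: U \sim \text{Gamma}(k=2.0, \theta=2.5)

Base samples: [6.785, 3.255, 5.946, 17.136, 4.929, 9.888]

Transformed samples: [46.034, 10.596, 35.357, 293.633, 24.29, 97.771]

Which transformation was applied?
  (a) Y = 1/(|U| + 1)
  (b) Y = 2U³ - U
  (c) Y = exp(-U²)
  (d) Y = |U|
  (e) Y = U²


Checking option (e) Y = U²:
  U = 6.785 -> Y = 46.034 ✓
  U = 3.255 -> Y = 10.596 ✓
  U = 5.946 -> Y = 35.357 ✓
All samples match this transformation.

(e) U²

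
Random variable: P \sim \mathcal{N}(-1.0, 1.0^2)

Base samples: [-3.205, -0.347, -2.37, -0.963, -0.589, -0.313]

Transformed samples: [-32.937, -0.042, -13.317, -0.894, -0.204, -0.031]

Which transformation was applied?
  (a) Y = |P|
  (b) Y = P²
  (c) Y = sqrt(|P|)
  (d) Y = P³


Checking option (d) Y = P³:
  P = -3.205 -> Y = -32.937 ✓
  P = -0.347 -> Y = -0.042 ✓
  P = -2.37 -> Y = -13.317 ✓
All samples match this transformation.

(d) P³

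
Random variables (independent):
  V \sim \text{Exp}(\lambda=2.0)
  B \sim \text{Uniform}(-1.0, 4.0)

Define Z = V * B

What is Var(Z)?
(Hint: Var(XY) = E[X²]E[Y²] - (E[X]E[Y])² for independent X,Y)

Var(XY) = E[X²]E[Y²] - (E[X]E[Y])²
E[V] = 0.5, Var(V) = 0.25
E[B] = 1.5, Var(B) = 2.0833333
E[V²] = 0.25 + 0.5² = 0.5
E[B²] = 2.0833333 + 1.5² = 4.3333333
Var(Z) = 0.5*4.3333333 - (0.5*1.5)²
= 2.1666667 - 0.5625 = 1.6041667

1.6041667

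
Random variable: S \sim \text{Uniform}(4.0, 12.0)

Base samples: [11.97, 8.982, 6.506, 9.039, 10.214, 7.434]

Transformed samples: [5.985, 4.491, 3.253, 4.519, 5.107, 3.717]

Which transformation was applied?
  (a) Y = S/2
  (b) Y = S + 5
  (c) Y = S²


Checking option (a) Y = S/2:
  S = 11.97 -> Y = 5.985 ✓
  S = 8.982 -> Y = 4.491 ✓
  S = 6.506 -> Y = 3.253 ✓
All samples match this transformation.

(a) S/2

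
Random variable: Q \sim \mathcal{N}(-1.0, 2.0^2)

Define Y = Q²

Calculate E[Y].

Using E[X²] = Var(X) + (E[X])²:
E[Q] = -1
Var(Q) = 2.0^2 = 4
E[Q²] = 4 + (-1)² = 4 + 1 = 5

5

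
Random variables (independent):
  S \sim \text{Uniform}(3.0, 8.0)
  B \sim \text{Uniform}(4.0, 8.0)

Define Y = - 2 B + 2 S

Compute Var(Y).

For independent RVs: Var(aX + bY) = a²Var(X) + b²Var(Y)
Var(S) = 2.0833333
Var(B) = 1.3333333
Var(Y) = 2²*2.0833333 + (-2)²*1.3333333
= 4*2.0833333 + 4*1.3333333 = 13.666667

13.666667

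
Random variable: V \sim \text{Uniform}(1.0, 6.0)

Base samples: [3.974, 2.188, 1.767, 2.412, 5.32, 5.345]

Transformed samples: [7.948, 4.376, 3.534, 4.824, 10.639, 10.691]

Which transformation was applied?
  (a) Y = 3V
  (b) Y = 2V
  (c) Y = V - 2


Checking option (b) Y = 2V:
  V = 3.974 -> Y = 7.948 ✓
  V = 2.188 -> Y = 4.376 ✓
  V = 1.767 -> Y = 3.534 ✓
All samples match this transformation.

(b) 2V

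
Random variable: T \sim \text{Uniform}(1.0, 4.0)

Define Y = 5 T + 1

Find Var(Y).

For Y = aT + b: Var(Y) = a² * Var(T)
Var(T) = (4 - 1)^2/12 = 0.75
Var(Y) = 5² * 0.75 = 25 * 0.75 = 18.75

18.75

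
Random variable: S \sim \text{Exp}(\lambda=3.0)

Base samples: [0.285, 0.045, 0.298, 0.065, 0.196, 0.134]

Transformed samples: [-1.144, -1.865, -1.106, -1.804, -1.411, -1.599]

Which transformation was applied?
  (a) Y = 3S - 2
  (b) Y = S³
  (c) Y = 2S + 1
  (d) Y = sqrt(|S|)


Checking option (a) Y = 3S - 2:
  S = 0.285 -> Y = -1.144 ✓
  S = 0.045 -> Y = -1.865 ✓
  S = 0.298 -> Y = -1.106 ✓
All samples match this transformation.

(a) 3S - 2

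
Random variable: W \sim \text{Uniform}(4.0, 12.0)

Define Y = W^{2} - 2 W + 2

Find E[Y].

E[Y] = 1*E[W²] - 2*E[W] + 2
E[W] = 8
E[W²] = Var(W) + (E[W])² = 5.3333333 + 64 = 69.333333
E[Y] = 1*69.333333 - 2*8 + 2 = 55.333333

55.333333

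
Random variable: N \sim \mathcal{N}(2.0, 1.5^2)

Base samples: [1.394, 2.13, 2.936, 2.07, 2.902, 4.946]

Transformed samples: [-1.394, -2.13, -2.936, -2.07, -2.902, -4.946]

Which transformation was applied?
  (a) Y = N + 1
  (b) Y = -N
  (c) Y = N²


Checking option (b) Y = -N:
  N = 1.394 -> Y = -1.394 ✓
  N = 2.13 -> Y = -2.13 ✓
  N = 2.936 -> Y = -2.936 ✓
All samples match this transformation.

(b) -N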